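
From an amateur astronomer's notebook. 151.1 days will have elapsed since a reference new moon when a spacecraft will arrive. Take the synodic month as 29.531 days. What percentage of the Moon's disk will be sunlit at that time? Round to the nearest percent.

Reduce mod P: 151.1 − 5×29.531 = 3.44 d into the current lunation.
Elongation θ = 360° × 3.44/29.531 ≈ 42.0°.
cos 42.0° = 0.743, so f = (1 − 0.743)/2 = 0.128, so 13%.

13%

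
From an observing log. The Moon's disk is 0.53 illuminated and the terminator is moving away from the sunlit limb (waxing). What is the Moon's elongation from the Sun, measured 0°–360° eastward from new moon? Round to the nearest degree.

cos θ = 1 − 2f = -0.060, giving a principal value of 93.4°.
Before full moon the principal value applies: θ = 93.4°.

93°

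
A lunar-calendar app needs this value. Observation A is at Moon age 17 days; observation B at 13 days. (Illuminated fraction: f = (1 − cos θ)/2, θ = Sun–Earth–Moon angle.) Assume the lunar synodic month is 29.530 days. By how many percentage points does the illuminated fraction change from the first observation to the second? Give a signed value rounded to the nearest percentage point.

+2 pp

θ₁ = 360° × 17/29.530 = 207.2°, f₁ = (1 − cos θ₁)/2 = 0.945.
θ₂ = 360° × 13/29.530 = 158.5°, f₂ = (1 − cos θ₂)/2 = 0.965.
Change = f₂ − f₁ = +0.021 → +2 percentage points.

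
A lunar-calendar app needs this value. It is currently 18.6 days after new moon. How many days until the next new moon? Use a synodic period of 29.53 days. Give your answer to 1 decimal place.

One full lunation from the last new moon is 29.53 d; remaining = 29.53 − 18.6 = 10.930 d.

10.9 days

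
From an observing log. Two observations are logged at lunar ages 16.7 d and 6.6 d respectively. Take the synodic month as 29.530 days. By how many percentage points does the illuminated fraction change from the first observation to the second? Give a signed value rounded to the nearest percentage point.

-54 pp

θ₁ = 360° × 16.7/29.530 = 203.6°, f₁ = (1 − cos θ₁)/2 = 0.958.
θ₂ = 360° × 6.6/29.530 = 80.5°, f₂ = (1 − cos θ₂)/2 = 0.417.
Change = f₂ − f₁ = -0.541 → -54 percentage points.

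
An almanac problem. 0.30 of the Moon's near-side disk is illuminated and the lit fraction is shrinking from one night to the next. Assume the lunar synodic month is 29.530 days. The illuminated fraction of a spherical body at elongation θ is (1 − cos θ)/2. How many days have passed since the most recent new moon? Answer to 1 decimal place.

cos θ = 1 − 2f = 0.400, giving a principal value of 66.4°.
Waning ⇒ past full, so θ = 360° − 66.4° = 293.6°.
At 360°/29.530 d per day, 293.6° corresponds to 24.08 days.

24.1 days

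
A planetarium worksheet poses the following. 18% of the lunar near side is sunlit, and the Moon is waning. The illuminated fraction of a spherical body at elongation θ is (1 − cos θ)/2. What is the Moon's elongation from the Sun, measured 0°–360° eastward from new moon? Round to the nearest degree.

310°

From f = (1 − cos θ)/2: cos θ = 1 − 2×0.18 = 0.640; arccos → 50.2°.
A waning Moon lies in 180°–360°, so θ = 360° − 50.2° = 309.8°.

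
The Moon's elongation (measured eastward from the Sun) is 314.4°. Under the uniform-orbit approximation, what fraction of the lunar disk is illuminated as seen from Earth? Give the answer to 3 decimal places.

Half-versine of 314.4°: (1 − 0.700)/2 = 0.150.

0.150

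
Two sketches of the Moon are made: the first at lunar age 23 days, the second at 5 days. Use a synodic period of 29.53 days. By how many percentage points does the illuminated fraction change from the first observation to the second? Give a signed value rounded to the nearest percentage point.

-15 pp

First observation: θ = 360°·23/29.53 = 280.4°, so f = 0.410.
Second observation: θ = 61.0°, f = 0.257.
Δf = 0.257 − 0.410 = -0.153, i.e. -15 pp.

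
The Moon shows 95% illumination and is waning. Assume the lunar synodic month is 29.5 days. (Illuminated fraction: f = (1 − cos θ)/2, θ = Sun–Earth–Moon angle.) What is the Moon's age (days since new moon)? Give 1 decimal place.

From f = (1 − cos θ)/2: cos θ = 1 − 2×0.95 = -0.900; arccos → 154.2°.
A waning Moon lies in 180°–360°, so θ = 360° − 154.2° = 205.8°.
Age = 29.5 × 205.8°/360° ≈ 16.87 days.

16.9 days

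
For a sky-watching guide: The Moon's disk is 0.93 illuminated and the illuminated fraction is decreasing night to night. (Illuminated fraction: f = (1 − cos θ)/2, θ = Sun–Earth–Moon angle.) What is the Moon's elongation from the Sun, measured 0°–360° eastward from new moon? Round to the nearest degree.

211°

Invert f = (1 − cos θ)/2 to get cos θ = 1 − 2(0.93) = -0.860, hence θ₀ = arccos -0.860 = 149.3°.
Waning ⇒ past full, so θ = 360° − 149.3° = 210.7°.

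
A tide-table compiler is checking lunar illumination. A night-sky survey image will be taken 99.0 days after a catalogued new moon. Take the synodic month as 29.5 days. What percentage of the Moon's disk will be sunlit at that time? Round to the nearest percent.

81%

Reduce mod P: 99.0 − 3×29.5 = 10.50 d into the current lunation.
The Moon has covered 10.50/29.5 of its cycle, so θ ≈ 360° × 10.50/29.5 = 128.1°.
Illuminated fraction = (1 − cos 128.1°)/2 = (1 − (-0.618))/2 ≈ 0.809, so 81%.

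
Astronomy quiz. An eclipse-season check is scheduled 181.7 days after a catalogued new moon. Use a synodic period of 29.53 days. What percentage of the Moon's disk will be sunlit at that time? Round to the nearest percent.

21%

Reduce mod P: 181.7 − 6×29.53 = 4.52 d into the current lunation.
The Moon has covered 4.52/29.53 of its cycle, so θ ≈ 360° × 4.52/29.53 = 55.1°.
cos 55.1° = 0.572, so f = (1 − 0.572)/2 = 0.214, so 21%.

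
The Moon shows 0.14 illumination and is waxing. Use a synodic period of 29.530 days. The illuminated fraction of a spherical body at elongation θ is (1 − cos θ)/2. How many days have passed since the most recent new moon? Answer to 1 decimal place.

Invert f = (1 − cos θ)/2 to get cos θ = 1 − 2(0.14) = 0.720, hence θ₀ = arccos 0.720 = 43.9°.
Before full moon the principal value applies: θ = 43.9°.
At 360°/29.530 d per day, 43.9° corresponds to 3.60 days.

3.6 days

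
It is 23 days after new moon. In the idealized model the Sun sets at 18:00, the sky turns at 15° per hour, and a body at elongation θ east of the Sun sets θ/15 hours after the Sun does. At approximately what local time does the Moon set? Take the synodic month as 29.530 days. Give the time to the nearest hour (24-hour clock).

13:00

Elongation θ = 360° × 23/29.530 ≈ 280.4°.
Delay after the Sun = 280.4° / (15°/h) ≈ 18.69 h.
18:00 + 18.69 h ≈ 12:42 → 13:00 to the nearest hour.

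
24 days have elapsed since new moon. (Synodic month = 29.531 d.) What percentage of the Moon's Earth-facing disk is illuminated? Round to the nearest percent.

31%

Phase angle: θ = 360°·(24 d)/(29.531 d) = 292.6°.
With cos θ = 0.384, the lit fraction is (1 − 0.384)/2 ≈ 0.308, so 31%.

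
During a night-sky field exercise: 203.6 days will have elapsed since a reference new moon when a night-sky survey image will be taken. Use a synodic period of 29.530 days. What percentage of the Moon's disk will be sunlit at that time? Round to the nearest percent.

11%

Reduce mod P: 203.6 − 6×29.530 = 26.42 d into the current lunation.
The Moon has covered 26.42/29.530 of its cycle, so θ ≈ 360° × 26.42/29.530 = 322.1°.
cos 322.1° = 0.789, so f = (1 − 0.789)/2 = 0.106, so 11%.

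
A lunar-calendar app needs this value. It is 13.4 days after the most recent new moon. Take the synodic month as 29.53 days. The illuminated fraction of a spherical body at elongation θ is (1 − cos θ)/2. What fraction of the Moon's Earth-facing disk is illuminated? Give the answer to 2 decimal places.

0.98

The Moon has covered 13.4/29.53 of its cycle, so θ ≈ 360° × 13.4/29.53 = 163.4°.
With cos θ = (-0.958), the lit fraction is (1 − (-0.958))/2 ≈ 0.979.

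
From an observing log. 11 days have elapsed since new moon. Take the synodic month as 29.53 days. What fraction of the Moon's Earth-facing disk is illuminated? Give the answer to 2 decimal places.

Elongation θ = 360° × 11/29.53 ≈ 134.1°.
With cos θ = (-0.696), the lit fraction is (1 − (-0.696))/2 ≈ 0.848.

0.85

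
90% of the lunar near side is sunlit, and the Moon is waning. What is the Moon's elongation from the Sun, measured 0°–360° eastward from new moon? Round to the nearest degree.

217°

From f = (1 − cos θ)/2: cos θ = 1 − 2×0.90 = -0.800; arccos → 143.1°.
Waning ⇒ past full, so θ = 360° − 143.1° = 216.9°.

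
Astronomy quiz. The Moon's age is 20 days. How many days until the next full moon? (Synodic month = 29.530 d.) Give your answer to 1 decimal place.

Full moon occurs at elongation 180°, i.e. at age 29.530 × 180/360 = 14.765 d.
This lunation's full moon (14.765 d) has passed, so add one period: 44.295 − 20 = 24.295 days.

24.3 days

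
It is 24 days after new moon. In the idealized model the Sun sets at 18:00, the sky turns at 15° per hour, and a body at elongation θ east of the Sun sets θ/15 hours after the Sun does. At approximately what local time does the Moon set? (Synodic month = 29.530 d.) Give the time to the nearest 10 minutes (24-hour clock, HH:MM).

13:30

The Moon has covered 24/29.530 of its cycle, so θ ≈ 360° × 24/29.530 = 292.6°.
At 15° of sky rotation per hour, 292.6° corresponds to a 19.51 h lag.
18:00 + 19.506 h ≈ 13:30 → 13:30 to the nearest ten minutes.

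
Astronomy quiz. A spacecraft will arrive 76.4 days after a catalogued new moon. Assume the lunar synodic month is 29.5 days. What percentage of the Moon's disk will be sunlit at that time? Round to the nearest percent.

92%

76.4 d spans 2 complete synodic months (2 × 29.5 = 59.00 d) plus 17.40 d.
Elongation θ = 360° × 17.40/29.5 ≈ 212.3°.
Illuminated fraction = (1 − cos 212.3°)/2 = (1 − (-0.845))/2 ≈ 0.922, so 92%.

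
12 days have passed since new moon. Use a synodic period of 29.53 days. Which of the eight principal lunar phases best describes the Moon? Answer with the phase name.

waxing gibbous

At 12/29.53 of the cycle, θ ≈ 146° — the waxing gibbous range.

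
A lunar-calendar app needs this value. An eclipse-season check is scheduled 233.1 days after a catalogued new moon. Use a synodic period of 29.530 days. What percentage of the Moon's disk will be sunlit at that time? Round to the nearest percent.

11%

Reduce mod P: 233.1 − 7×29.530 = 26.39 d into the current lunation.
Elongation θ = 360° × 26.39/29.530 ≈ 321.7°.
With cos θ = 0.785, the lit fraction is (1 − 0.785)/2 ≈ 0.108, so 11%.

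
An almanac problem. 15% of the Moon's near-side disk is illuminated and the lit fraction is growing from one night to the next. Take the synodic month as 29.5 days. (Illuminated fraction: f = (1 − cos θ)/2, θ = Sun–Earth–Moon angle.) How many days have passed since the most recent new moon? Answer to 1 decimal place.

3.7 days

cos θ = 1 − 2f = 0.700, giving a principal value of 45.6°.
Before full moon the principal value applies: θ = 45.6°.
Age = 29.5 × 45.6°/360° ≈ 3.73 days.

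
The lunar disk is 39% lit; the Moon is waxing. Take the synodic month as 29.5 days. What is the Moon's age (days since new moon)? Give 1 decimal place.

6.3 days

Invert f = (1 − cos θ)/2 to get cos θ = 1 − 2(0.39) = 0.220, hence θ₀ = arccos 0.220 = 77.3°.
Before full moon the principal value applies: θ = 77.3°.
Age = 29.5 × 77.3°/360° ≈ 6.33 days.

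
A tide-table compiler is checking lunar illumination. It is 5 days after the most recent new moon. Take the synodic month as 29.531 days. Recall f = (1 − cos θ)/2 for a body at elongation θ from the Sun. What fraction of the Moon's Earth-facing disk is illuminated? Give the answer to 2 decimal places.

The Moon has covered 5/29.531 of its cycle, so θ ≈ 360° × 5/29.531 = 61.0°.
Illuminated fraction = (1 − cos 61.0°)/2 = (1 − 0.486)/2 ≈ 0.257.

0.26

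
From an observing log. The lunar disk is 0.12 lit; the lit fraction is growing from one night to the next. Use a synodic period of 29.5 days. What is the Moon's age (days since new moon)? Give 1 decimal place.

Invert f = (1 − cos θ)/2 to get cos θ = 1 − 2(0.12) = 0.760, hence θ₀ = arccos 0.760 = 40.5°.
The Moon is waxing (0°–180°), so θ = 40.5° directly.
That fraction of the synodic month is 40.5/360 × 29.5 d ≈ 3.32 d.

3.3 days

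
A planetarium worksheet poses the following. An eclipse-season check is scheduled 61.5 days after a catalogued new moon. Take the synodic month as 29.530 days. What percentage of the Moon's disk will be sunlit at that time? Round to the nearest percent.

Reduce mod P: 61.5 − 2×29.530 = 2.44 d into the current lunation.
Phase angle: θ = 360°·(2.44 d)/(29.530 d) = 29.7°.
cos 29.7° = 0.868, so f = (1 − 0.868)/2 = 0.066, so 7%.

7%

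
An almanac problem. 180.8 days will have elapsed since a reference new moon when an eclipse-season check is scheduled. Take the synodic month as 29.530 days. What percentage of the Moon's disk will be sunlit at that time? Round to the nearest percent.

Reduce mod P: 180.8 − 6×29.530 = 3.62 d into the current lunation.
The Moon has covered 3.62/29.530 of its cycle, so θ ≈ 360° × 3.62/29.530 = 44.1°.
With cos θ = 0.718, the lit fraction is (1 − 0.718)/2 ≈ 0.141, so 14%.

14%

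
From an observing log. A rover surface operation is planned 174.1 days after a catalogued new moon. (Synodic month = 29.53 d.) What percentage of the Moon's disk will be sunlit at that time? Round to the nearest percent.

10%

Reduce mod P: 174.1 − 5×29.53 = 26.45 d into the current lunation.
Phase angle: θ = 360°·(26.45 d)/(29.53 d) = 322.5°.
With cos θ = 0.793, the lit fraction is (1 − 0.793)/2 ≈ 0.104, so 10%.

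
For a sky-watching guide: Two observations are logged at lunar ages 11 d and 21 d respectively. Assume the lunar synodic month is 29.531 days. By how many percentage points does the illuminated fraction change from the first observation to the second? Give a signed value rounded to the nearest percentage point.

-23 percentage points

θ₁ = 360° × 11/29.531 = 134.1°, f₁ = (1 − cos θ₁)/2 = 0.848.
θ₂ = 360° × 21/29.531 = 256.0°, f₂ = (1 − cos θ₂)/2 = 0.621.
Change = f₂ − f₁ = -0.227 → -23 percentage points.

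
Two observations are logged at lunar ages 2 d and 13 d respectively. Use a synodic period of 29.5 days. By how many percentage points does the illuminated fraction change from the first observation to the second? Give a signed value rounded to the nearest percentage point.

+92 percentage points

First observation: θ = 360°·2/29.5 = 24.4°, so f = 0.045.
Second observation: θ = 158.6°, f = 0.966.
Δf = 0.966 − 0.045 = +0.921, i.e. +92 pp.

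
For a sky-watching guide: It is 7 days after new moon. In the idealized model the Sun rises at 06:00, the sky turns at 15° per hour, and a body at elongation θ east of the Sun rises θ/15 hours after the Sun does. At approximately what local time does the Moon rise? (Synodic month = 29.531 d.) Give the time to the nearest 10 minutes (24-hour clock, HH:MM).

The Moon has covered 7/29.531 of its cycle, so θ ≈ 360° × 7/29.531 = 85.3°.
At 15° of sky rotation per hour, 85.3° corresponds to a 5.69 h lag.
06:00 + 5.689 h ≈ 11:41 → 11:40 to the nearest ten minutes.

11:40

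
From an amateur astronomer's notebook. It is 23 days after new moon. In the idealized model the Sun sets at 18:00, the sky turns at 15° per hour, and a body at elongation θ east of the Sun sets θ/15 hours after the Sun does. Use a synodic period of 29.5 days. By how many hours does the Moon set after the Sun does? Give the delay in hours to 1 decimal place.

Elongation θ = 360° × 23/29.5 ≈ 280.7°.
The Moon trails the Sun by θ/15 = 280.7/15 ≈ 18.71 hours.
So the Moon sets 18.71 h after the Sun.

18.7 h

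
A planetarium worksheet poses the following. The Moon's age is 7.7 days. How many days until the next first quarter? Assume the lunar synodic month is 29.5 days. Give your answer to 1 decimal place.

29.2 days

First quarter is 0.25 of the way through the cycle: age 0.25 × 29.5 = 7.375 d.
Already past this cycle's first quarter; the next is at 7.375 + 29.5 = 36.875 d, so 36.875 − 7.7 = 29.175 days.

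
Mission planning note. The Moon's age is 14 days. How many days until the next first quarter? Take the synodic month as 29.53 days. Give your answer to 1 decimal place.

First quarter is 0.25 of the way through the cycle: age 0.25 × 29.53 = 7.383 d.
This lunation's first quarter (7.383 d) has passed, so add one period: 36.913 − 14 = 22.913 days.

22.9 days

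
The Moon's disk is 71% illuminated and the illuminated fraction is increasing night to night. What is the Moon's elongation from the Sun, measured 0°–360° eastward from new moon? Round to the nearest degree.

115°

From f = (1 − cos θ)/2: cos θ = 1 − 2×0.71 = -0.420; arccos → 114.8°.
Before full moon the principal value applies: θ = 114.8°.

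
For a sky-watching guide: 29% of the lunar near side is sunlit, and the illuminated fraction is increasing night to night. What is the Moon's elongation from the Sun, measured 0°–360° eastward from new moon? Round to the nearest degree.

65°

cos θ = 1 − 2f = 0.420, giving a principal value of 65.2°.
Waxing ⇒ before full, so θ = 65.2°.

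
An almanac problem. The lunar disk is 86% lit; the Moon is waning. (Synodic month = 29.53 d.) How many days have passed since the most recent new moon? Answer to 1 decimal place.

18.4 days

cos θ = 1 − 2f = -0.720, giving a principal value of 136.1°.
A waning Moon lies in 180°–360°, so θ = 360° − 136.1° = 223.9°.
At 360°/29.53 d per day, 223.9° corresponds to 18.37 days.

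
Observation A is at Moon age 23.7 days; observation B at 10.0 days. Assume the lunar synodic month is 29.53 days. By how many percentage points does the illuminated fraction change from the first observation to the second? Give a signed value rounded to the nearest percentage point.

First observation: θ = 360°·23.7/29.53 = 288.9°, so f = 0.338.
Second observation: θ = 121.9°, f = 0.764.
Δf = 0.764 − 0.338 = +0.426, i.e. +43 pp.

+43 pp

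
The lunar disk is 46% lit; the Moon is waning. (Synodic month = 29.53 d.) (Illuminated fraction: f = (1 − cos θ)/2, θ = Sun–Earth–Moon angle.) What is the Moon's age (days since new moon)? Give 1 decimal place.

22.5 days

From f = (1 − cos θ)/2: cos θ = 1 − 2×0.46 = 0.080; arccos → 85.4°.
Since the Moon is past full (waning), take the reflex angle: θ = 360° − 85.4° = 274.6°.
At 360°/29.53 d per day, 274.6° corresponds to 22.52 days.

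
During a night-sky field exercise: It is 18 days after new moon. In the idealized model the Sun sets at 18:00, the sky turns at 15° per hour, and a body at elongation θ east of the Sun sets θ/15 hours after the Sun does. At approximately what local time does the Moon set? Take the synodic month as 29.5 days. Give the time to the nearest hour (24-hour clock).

09:00

Phase angle: θ = 360°·(18 d)/(29.5 d) = 219.7°.
At 15° of sky rotation per hour, 219.7° corresponds to a 14.64 h lag.
18:00 + 14.64 h ≈ 08:39 → 09:00 to the nearest hour.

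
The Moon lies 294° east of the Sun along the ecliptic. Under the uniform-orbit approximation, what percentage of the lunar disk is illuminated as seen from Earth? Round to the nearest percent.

30%

f = (1 − cos 294°)/2 = (1 − 0.407)/2 ≈ 0.297, i.e. 30%.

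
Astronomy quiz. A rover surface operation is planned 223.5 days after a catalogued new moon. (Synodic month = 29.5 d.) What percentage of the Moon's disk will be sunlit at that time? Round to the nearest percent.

223.5 d spans 7 complete synodic months (7 × 29.5 = 206.50 d) plus 17.00 d.
Elongation θ = 360° × 17.00/29.5 ≈ 207.5°.
cos 207.5° = (-0.887), so f = (1 − (-0.887))/2 = 0.944, so 94%.

94%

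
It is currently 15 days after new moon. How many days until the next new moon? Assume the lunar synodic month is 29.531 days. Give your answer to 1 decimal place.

One full lunation from the last new moon is 29.531 d; remaining = 29.531 − 15 = 14.531 d.

14.5 days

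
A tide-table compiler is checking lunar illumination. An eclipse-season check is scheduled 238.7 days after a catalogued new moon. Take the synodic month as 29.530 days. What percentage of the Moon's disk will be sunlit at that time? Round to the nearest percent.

Reduce mod P: 238.7 − 8×29.530 = 2.46 d into the current lunation.
Phase angle: θ = 360°·(2.46 d)/(29.530 d) = 30.0°.
cos 30.0° = 0.866, so f = (1 − 0.866)/2 = 0.067, so 7%.

7%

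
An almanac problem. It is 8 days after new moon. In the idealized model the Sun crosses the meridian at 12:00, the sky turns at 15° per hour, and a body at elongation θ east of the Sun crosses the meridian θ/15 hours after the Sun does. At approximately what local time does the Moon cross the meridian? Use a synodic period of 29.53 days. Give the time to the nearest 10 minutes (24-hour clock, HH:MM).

The Moon has covered 8/29.53 of its cycle, so θ ≈ 360° × 8/29.53 = 97.5°.
Delay after the Sun = 97.5° / (15°/h) ≈ 6.50 h.
12:00 + 6.502 h ≈ 18:30 → 18:30 to the nearest ten minutes.

18:30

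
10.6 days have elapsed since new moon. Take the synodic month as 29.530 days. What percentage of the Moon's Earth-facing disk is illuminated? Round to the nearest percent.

The Moon has covered 10.6/29.530 of its cycle, so θ ≈ 360° × 10.6/29.530 = 129.2°.
cos 129.2° = (-0.632), so f = (1 − (-0.632))/2 = 0.816, so 82%.

82%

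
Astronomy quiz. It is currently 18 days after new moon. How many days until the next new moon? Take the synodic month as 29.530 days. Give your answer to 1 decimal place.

11.5 days

The next new moon completes the synodic month: 29.530 − 18 = 11.530 days.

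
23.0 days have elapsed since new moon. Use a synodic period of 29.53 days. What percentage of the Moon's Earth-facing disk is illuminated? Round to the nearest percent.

41%

Phase angle: θ = 360°·(23.0 d)/(29.53 d) = 280.4°.
cos 280.4° = 0.180, so f = (1 − 0.180)/2 = 0.410, so 41%.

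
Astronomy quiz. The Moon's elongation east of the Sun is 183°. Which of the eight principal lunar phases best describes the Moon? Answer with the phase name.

183° lies in the full moon sector of the 8-phase cycle.

full moon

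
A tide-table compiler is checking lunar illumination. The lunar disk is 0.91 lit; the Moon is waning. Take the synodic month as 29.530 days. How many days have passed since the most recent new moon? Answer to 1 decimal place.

From f = (1 − cos θ)/2: cos θ = 1 − 2×0.91 = -0.820; arccos → 145.1°.
A waning Moon lies in 180°–360°, so θ = 360° − 145.1° = 214.9°.
At 360°/29.530 d per day, 214.9° corresponds to 17.63 days.

17.6 days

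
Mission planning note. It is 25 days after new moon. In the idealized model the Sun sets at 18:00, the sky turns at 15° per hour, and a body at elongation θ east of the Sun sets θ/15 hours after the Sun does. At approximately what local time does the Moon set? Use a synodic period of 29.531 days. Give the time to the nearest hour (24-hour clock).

14:00

Elongation θ = 360° × 25/29.531 ≈ 304.8°.
At 15° of sky rotation per hour, 304.8° corresponds to a 20.32 h lag.
18:00 + 20.32 h ≈ 14:19 → 14:00 to the nearest hour.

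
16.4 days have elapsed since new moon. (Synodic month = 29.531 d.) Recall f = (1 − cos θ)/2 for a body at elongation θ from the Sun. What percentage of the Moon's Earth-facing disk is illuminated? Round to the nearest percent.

97%

The Moon has covered 16.4/29.531 of its cycle, so θ ≈ 360° × 16.4/29.531 = 199.9°.
cos 199.9° = (-0.940), so f = (1 − (-0.940))/2 = 0.970, so 97%.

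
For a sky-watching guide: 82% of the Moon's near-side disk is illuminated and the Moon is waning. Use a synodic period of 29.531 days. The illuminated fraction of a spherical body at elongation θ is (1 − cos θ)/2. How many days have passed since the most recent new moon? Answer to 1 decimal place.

From f = (1 − cos θ)/2: cos θ = 1 − 2×0.82 = -0.640; arccos → 129.8°.
A waning Moon lies in 180°–360°, so θ = 360° − 129.8° = 230.2°.
Age = 29.531 × 230.2°/360° ≈ 18.88 days.

18.9 days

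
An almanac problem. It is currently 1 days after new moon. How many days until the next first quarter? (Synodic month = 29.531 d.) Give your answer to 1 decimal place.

6.4 days

First quarter is 0.25 of the way through the cycle: age 0.25 × 29.531 = 7.383 d.
So 6.383 days remain (7.383 − 1).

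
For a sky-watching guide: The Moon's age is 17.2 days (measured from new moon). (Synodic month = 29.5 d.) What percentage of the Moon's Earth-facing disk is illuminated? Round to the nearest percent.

93%

Elongation θ = 360° × 17.2/29.5 ≈ 209.9°.
With cos θ = (-0.867), the lit fraction is (1 − (-0.867))/2 ≈ 0.933, so 93%.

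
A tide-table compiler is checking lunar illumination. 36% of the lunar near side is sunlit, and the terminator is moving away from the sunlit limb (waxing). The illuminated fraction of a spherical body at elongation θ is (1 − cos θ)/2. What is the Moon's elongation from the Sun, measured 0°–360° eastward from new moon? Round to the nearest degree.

74°

From f = (1 − cos θ)/2: cos θ = 1 − 2×0.36 = 0.280; arccos → 73.7°.
Before full moon the principal value applies: θ = 73.7°.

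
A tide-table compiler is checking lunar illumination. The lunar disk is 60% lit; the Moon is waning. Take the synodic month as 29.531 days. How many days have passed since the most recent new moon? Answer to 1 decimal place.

21.2 days

From f = (1 − cos θ)/2: cos θ = 1 − 2×0.60 = -0.200; arccos → 101.5°.
A waning Moon lies in 180°–360°, so θ = 360° − 101.5° = 258.5°.
Age = 29.531 × 258.5°/360° ≈ 21.20 days.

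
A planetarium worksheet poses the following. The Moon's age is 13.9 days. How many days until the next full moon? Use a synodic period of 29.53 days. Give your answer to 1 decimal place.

0.9 days

Full moon occurs at elongation 180°, i.e. at age 29.53 × 180/360 = 14.765 d.
So 0.865 days remain (14.765 − 13.9).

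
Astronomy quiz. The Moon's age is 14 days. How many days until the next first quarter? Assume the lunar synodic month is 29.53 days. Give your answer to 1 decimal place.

First quarter is 0.25 of the way through the cycle: age 0.25 × 29.53 = 7.383 d.
This lunation's first quarter (7.383 d) has passed, so add one period: 36.913 − 14 = 22.913 days.

22.9 days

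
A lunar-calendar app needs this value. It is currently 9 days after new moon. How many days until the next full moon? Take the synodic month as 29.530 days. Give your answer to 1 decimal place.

5.8 days

Full moon is 0.5 of the way through the cycle: age 0.5 × 29.530 = 14.765 d.
That is 14.765 − 9 = 5.765 days ahead.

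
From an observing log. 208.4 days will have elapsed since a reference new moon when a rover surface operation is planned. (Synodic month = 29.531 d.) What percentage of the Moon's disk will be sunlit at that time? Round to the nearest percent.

3%

208.4 d spans 7 complete synodic months (7 × 29.531 = 206.72 d) plus 1.68 d.
Phase angle: θ = 360°·(1.68 d)/(29.531 d) = 20.5°.
Illuminated fraction = (1 − cos 20.5°)/2 = (1 − 0.937)/2 ≈ 0.032, so 3%.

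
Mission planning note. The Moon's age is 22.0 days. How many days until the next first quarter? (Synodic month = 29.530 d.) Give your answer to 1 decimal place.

14.9 days

First quarter is 0.25 of the way through the cycle: age 0.25 × 29.530 = 7.383 d.
Already past this cycle's first quarter; the next is at 7.383 + 29.530 = 36.913 d, so 36.913 − 22.0 = 14.913 days.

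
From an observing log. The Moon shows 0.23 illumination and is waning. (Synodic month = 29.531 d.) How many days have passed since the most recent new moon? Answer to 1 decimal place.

Invert f = (1 − cos θ)/2 to get cos θ = 1 − 2(0.23) = 0.540, hence θ₀ = arccos 0.540 = 57.3°.
Since the Moon is past full (waning), take the reflex angle: θ = 360° − 57.3° = 302.7°.
That fraction of the synodic month is 302.7/360 × 29.531 d ≈ 24.83 d.

24.8 days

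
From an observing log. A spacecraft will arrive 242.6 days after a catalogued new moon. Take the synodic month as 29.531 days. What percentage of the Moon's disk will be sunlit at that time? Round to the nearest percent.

39%

242.6/29.531 = 8.215 lunations, so 8 complete cycles and 6.35 d into the next.
The Moon has covered 6.35/29.531 of its cycle, so θ ≈ 360° × 6.35/29.531 = 77.4°.
cos 77.4° = 0.218, so f = (1 − 0.218)/2 = 0.391, so 39%.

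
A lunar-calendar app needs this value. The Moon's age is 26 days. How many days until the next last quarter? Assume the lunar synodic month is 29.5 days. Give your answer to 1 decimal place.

25.6 days

Last quarter occurs at elongation 270°, i.e. at age 29.5 × 270/360 = 22.125 d.
Already past this cycle's last quarter; the next is at 22.125 + 29.5 = 51.625 d, so 51.625 − 26 = 25.625 days.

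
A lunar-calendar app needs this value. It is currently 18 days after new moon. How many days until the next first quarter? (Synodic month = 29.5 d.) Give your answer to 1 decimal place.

First quarter occurs at elongation 90°, i.e. at age 29.5 × 90/360 = 7.375 d.
This lunation's first quarter (7.375 d) has passed, so add one period: 36.875 − 18 = 18.875 days.

18.9 days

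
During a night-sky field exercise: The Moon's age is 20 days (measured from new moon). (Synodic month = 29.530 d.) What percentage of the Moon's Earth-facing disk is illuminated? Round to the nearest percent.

72%

Phase angle: θ = 360°·(20 d)/(29.530 d) = 243.8°.
Illuminated fraction = (1 − cos 243.8°)/2 = (1 − (-0.441))/2 ≈ 0.721, so 72%.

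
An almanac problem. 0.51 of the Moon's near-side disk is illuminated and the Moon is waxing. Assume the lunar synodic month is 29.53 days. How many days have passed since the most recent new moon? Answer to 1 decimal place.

From f = (1 − cos θ)/2: cos θ = 1 − 2×0.51 = -0.020; arccos → 91.1°.
Waxing ⇒ before full, so θ = 91.1°.
Age = 29.53 × 91.1°/360° ≈ 7.48 days.

7.5 days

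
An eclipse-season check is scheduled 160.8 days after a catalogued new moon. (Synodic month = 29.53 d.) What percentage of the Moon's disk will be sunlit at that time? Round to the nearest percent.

160.8 d spans 5 complete synodic months (5 × 29.53 = 147.65 d) plus 13.15 d.
The Moon has covered 13.15/29.53 of its cycle, so θ ≈ 360° × 13.15/29.53 = 160.3°.
With cos θ = (-0.942), the lit fraction is (1 − (-0.942))/2 ≈ 0.971, so 97%.

97%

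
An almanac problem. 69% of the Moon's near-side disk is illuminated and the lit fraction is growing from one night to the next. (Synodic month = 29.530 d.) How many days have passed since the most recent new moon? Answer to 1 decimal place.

Invert f = (1 − cos θ)/2 to get cos θ = 1 − 2(0.69) = -0.380, hence θ₀ = arccos -0.380 = 112.3°.
The Moon is waxing (0°–180°), so θ = 112.3° directly.
Age = 29.530 × 112.3°/360° ≈ 9.21 days.

9.2 days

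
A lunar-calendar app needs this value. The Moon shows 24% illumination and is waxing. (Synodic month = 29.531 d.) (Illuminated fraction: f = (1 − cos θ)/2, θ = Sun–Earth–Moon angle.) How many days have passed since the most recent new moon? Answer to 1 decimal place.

From f = (1 − cos θ)/2: cos θ = 1 − 2×0.24 = 0.520; arccos → 58.7°.
The Moon is waxing (0°–180°), so θ = 58.7° directly.
That fraction of the synodic month is 58.7/360 × 29.531 d ≈ 4.81 d.

4.8 days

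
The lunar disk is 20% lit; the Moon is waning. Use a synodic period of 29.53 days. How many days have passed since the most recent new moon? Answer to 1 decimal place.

25.2 days

cos θ = 1 − 2f = 0.600, giving a principal value of 53.1°.
A waning Moon lies in 180°–360°, so θ = 360° − 53.1° = 306.9°.
At 360°/29.53 d per day, 306.9° corresponds to 25.17 days.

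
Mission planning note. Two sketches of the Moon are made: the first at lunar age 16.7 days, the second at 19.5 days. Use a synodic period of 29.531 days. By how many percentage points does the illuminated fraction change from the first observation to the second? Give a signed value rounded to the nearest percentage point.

-19 pp

θ₁ = 360° × 16.7/29.531 = 203.6°, f₁ = (1 − cos θ₁)/2 = 0.958.
θ₂ = 360° × 19.5/29.531 = 237.7°, f₂ = (1 − cos θ₂)/2 = 0.767.
Change = f₂ − f₁ = -0.191 → -19 percentage points.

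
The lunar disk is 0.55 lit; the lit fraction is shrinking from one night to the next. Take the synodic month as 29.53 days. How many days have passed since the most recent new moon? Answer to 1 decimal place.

cos θ = 1 − 2f = -0.100, giving a principal value of 95.7°.
A waning Moon lies in 180°–360°, so θ = 360° − 95.7° = 264.3°.
Age = 29.53 × 264.3°/360° ≈ 21.68 days.

21.7 days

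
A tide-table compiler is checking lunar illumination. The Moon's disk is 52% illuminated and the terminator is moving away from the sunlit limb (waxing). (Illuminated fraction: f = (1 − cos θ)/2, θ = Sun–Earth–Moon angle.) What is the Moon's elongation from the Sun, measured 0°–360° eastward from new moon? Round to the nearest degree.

From f = (1 − cos θ)/2: cos θ = 1 − 2×0.52 = -0.040; arccos → 92.3°.
The Moon is waxing (0°–180°), so θ = 92.3° directly.

92°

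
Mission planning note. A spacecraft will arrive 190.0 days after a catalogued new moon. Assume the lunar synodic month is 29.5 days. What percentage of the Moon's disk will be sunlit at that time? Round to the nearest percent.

190.0 d spans 6 complete synodic months (6 × 29.5 = 177.00 d) plus 13.00 d.
The Moon has covered 13.00/29.5 of its cycle, so θ ≈ 360° × 13.00/29.5 = 158.6°.
With cos θ = (-0.931), the lit fraction is (1 − (-0.931))/2 ≈ 0.966, so 97%.

97%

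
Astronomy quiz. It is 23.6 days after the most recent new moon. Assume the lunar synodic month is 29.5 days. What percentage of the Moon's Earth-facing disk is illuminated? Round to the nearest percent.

35%

Phase angle: θ = 360°·(23.6 d)/(29.5 d) = 288.0°.
Illuminated fraction = (1 − cos 288.0°)/2 = (1 − 0.309)/2 ≈ 0.345, so 35%.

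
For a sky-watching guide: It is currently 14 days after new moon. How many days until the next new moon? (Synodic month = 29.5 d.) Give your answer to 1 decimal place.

One full lunation from the last new moon is 29.5 d; remaining = 29.5 − 14 = 15.500 d.

15.5 days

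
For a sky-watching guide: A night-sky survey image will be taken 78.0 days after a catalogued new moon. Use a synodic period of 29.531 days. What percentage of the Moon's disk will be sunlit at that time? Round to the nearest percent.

78.0/29.531 = 2.641 lunations, so 2 complete cycles and 18.94 d into the next.
Phase angle: θ = 360°·(18.94 d)/(29.531 d) = 230.9°.
cos 230.9° = (-0.631), so f = (1 − (-0.631))/2 = 0.816, so 82%.

82%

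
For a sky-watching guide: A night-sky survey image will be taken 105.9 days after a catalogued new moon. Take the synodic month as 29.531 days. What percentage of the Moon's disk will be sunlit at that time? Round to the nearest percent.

105.9 d spans 3 complete synodic months (3 × 29.531 = 88.59 d) plus 17.31 d.
Phase angle: θ = 360°·(17.31 d)/(29.531 d) = 211.0°.
With cos θ = (-0.857), the lit fraction is (1 − (-0.857))/2 ≈ 0.929, so 93%.

93%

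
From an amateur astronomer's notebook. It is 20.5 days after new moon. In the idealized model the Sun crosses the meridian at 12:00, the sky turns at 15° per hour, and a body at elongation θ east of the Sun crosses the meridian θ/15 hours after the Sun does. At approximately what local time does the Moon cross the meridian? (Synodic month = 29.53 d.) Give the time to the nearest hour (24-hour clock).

Elongation θ = 360° × 20.5/29.53 ≈ 249.9°.
The Moon trails the Sun by θ/15 = 249.9/15 ≈ 16.66 hours.
12:00 + 16.66 h ≈ 04:40 → 05:00 to the nearest hour.

05:00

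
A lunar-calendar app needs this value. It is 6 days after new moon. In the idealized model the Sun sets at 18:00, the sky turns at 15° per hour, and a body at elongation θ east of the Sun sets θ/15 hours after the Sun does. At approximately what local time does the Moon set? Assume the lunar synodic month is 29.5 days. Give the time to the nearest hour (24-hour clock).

Elongation θ = 360° × 6/29.5 ≈ 73.2°.
At 15° of sky rotation per hour, 73.2° corresponds to a 4.88 h lag.
18:00 + 4.88 h ≈ 22:53 → 23:00 to the nearest hour.

23:00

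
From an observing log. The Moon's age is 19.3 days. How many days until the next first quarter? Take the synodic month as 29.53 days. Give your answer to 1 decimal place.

First quarter occurs at elongation 90°, i.e. at age 29.53 × 90/360 = 7.383 d.
Already past this cycle's first quarter; the next is at 7.383 + 29.53 = 36.913 d, so 36.913 − 19.3 = 17.613 days.

17.6 days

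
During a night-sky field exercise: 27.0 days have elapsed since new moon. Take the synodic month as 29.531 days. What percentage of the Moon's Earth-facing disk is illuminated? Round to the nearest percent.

Elongation θ = 360° × 27.0/29.531 ≈ 329.1°.
Illuminated fraction = (1 − cos 329.1°)/2 = (1 − 0.858)/2 ≈ 0.071, so 7%.

7%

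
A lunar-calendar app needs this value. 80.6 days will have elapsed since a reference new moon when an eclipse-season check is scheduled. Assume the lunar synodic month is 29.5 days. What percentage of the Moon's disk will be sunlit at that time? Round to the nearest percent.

56%

80.6 d spans 2 complete synodic months (2 × 29.5 = 59.00 d) plus 21.60 d.
The Moon has covered 21.60/29.5 of its cycle, so θ ≈ 360° × 21.60/29.5 = 263.6°.
With cos θ = (-0.112), the lit fraction is (1 − (-0.112))/2 ≈ 0.556, so 56%.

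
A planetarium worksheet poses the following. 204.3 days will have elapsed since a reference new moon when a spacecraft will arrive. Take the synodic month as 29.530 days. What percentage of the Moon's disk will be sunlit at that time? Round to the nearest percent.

204.3 d spans 6 complete synodic months (6 × 29.530 = 177.18 d) plus 27.12 d.
Elongation θ = 360° × 27.12/29.530 ≈ 330.6°.
Illuminated fraction = (1 − cos 330.6°)/2 = (1 − 0.871)/2 ≈ 0.064, so 6%.

6%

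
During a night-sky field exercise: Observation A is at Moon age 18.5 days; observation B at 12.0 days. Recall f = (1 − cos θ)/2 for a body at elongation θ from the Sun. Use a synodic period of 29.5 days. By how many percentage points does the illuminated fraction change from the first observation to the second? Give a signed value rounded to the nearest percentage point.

θ₁ = 360° × 18.5/29.5 = 225.8°, f₁ = (1 − cos θ₁)/2 = 0.849.
θ₂ = 360° × 12.0/29.5 = 146.4°, f₂ = (1 − cos θ₂)/2 = 0.917.
Change = f₂ − f₁ = +0.068 → +7 percentage points.

+7 percentage points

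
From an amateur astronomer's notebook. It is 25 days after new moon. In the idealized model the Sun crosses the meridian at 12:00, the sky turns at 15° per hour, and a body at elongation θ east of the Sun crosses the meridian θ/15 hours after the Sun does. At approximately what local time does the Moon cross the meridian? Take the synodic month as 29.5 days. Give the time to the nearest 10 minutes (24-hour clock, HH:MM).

08:20

Elongation θ = 360° × 25/29.5 ≈ 305.1°.
The Moon trails the Sun by θ/15 = 305.1/15 ≈ 20.34 hours.
12:00 + 20.339 h ≈ 08:20 → 08:20 to the nearest ten minutes.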